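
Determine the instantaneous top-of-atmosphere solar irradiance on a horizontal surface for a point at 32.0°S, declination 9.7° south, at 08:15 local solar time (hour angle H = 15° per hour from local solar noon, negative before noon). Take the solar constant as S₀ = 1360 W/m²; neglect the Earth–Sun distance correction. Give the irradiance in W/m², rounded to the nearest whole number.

Hour angle H = 15° × (8.25 − 12) = -56.25°.
cos θ_z = sin(-32.0°) sin(-9.7°) + cos(-32.0°) cos(-9.7°) cos(-56.25°) = 0.0893 + 0.4644 = 0.5537.
Top-of-atmosphere irradiance = S₀ cos θ_z = 1360 × 0.5537 = 753.03 W/m².

753 W/m²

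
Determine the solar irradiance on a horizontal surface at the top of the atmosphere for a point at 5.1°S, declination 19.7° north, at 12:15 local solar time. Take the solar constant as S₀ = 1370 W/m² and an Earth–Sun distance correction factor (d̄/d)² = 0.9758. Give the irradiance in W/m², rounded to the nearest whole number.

Hour angle H = 15° × (12.25 − 12) = 3.75°.
cos θ_z = sin(-5.1°) sin(19.7°) + cos(-5.1°) cos(19.7°) cos(3.75°) = -0.0300 + 0.9357 = 0.9057.
Top-of-atmosphere irradiance = S₀ (d̄/d)² cos θ_z = 1370 × 0.9758 × 0.9057 = 1210.78 W/m².

1211 W/m²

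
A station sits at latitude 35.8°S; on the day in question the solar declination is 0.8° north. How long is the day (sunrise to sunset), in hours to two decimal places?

−tan φ tan δ = −(-0.7212)(0.0140) = 0.0101; H_s = arccos(0.0101) = 89.42°.
Day length = 2 H_s / 15° h⁻¹ = 178.84° / 15 = 11.923 h.

11.92 hours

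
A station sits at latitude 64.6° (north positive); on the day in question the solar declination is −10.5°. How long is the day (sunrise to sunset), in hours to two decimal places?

The sunset hour angle satisfies cos H_s = −tan φ tan δ = 0.3903, giving H_s = 67.03°.
Day length = 2 H_s / 15° h⁻¹ = 134.06° / 15 = 8.937 h.

8.94 hours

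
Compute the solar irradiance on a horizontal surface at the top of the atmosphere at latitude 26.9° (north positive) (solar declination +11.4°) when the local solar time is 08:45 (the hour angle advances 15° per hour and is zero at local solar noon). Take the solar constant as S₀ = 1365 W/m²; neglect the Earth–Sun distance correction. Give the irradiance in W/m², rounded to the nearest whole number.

909 W/m²

Hour angle H = 15° × (8.75 − 12) = -48.75°.
cos θ_z = sin(26.9°) sin(11.4°) + cos(26.9°) cos(11.4°) cos(-48.75°) = 0.0894 + 0.5764 = 0.6658.
Top-of-atmosphere irradiance = S₀ cos θ_z = 1365 × 0.6658 = 908.82 W/m².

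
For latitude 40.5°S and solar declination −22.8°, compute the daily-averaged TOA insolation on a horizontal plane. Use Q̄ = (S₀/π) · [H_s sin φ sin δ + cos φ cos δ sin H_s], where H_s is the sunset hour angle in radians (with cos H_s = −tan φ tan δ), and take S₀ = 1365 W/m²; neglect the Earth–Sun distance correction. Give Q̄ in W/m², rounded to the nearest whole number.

496 W/m²

The sunset hour angle satisfies cos H_s = −tan φ tan δ = -0.3590, giving H_s = 111.04°. In radians, H_s = 1.9380.
H_s sin φ sin δ = 1.9380 × -0.6494 × -0.3875 = 0.4877.
cos φ cos δ sin H_s = 0.7604 × 0.9219 × 0.9333 = 0.6543.
Q̄ = (1365/π) × (0.4877 + 0.6543) = 434.49 × 1.1420 = 496.19 W/m².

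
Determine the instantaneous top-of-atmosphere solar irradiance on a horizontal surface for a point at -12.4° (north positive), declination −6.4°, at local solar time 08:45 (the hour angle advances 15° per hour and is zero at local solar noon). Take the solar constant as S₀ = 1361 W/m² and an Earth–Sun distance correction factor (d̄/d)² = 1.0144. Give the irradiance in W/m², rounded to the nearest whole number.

917 W/m²

Hour angle H = 15° × (8.75 − 12) = -48.75°.
cos θ_z = sin(-12.4°) sin(-6.4°) + cos(-12.4°) cos(-6.4°) cos(-48.75°) = 0.0239 + 0.6400 = 0.6639.
Top-of-atmosphere irradiance = S₀ (d̄/d)² cos θ_z = 1361 × 1.0144 × 0.6639 = 916.58 W/m².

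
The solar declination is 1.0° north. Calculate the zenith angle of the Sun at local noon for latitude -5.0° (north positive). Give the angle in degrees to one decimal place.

At local solar noon the hour angle is zero, so the zenith angle is |φ − δ| = |-5.0° − (1.0°)| = 6.0°.

6.0°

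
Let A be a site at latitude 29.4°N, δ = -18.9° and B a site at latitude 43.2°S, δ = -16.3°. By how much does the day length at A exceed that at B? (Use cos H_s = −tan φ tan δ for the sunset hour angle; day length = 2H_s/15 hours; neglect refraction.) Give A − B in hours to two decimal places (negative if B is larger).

A: H_s = arccos(−tan 29.4° · tan -18.9°) = 78.88°, so 2H_s/15 = 10.5173 h.
B: H_s = arccos(−tan -43.2° · tan -16.3°) = 105.94°, so 2H_s/15 = 14.1253 h.
A − B = 10.5173 − 14.1253 = -3.6080 h.

-3.61 h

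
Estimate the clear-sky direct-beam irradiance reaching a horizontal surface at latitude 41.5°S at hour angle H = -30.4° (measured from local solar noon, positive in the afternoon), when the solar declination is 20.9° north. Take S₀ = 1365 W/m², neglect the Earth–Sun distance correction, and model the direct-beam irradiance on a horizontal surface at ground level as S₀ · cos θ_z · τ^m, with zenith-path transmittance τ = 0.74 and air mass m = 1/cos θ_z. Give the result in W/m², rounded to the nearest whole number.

cos θ_z = sin(-41.5°) sin(20.9°) + cos(-41.5°) cos(20.9°) cos(-30.40°) = -0.2364 + 0.6035 = 0.3671.
Air mass m = 1/cos θ_z = 1/0.3671 = 2.724; τ^m = 0.74^2.724 = 0.4403.
Surface direct beam = 1365 × 0.3671 × 0.4403 = 220.63 W/m².

221 W/m²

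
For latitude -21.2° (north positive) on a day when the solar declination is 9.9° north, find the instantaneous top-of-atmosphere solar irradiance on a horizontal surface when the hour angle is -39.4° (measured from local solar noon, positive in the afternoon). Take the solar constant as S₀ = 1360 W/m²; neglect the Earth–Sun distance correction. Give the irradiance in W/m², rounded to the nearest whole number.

cos θ_z = sin(-21.2°) sin(9.9°) + cos(-21.2°) cos(9.9°) cos(-39.40°) = -0.0622 + 0.7097 = 0.6475.
Top-of-atmosphere irradiance = S₀ cos θ_z = 1360 × 0.6475 = 880.60 W/m².

881 W/m²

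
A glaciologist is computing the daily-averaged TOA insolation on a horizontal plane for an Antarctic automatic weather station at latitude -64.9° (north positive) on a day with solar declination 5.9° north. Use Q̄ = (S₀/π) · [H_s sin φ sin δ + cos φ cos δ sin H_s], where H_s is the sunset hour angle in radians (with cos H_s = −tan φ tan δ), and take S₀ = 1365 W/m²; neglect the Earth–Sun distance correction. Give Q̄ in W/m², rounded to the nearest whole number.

124 W/m²

The sunset hour angle satisfies cos H_s = −tan φ tan δ = 0.2206, giving H_s = 77.26°. In radians, H_s = 1.3484.
H_s sin φ sin δ = 1.3484 × -0.9056 × 0.1028 = -0.1255.
cos φ cos δ sin H_s = 0.4242 × 0.9947 × 0.9754 = 0.4116.
Q̄ = (1365/π) × (-0.1255 + 0.4116) = 434.49 × 0.2861 = 124.31 W/m².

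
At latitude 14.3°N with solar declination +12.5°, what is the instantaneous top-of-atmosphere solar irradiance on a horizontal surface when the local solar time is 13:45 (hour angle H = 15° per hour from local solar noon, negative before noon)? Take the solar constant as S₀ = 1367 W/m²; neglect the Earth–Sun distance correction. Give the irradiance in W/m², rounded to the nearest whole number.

1233 W/m²

Hour angle H = 15° × (13.75 − 12) = 26.25°.
cos θ_z = sin(14.3°) sin(12.5°) + cos(14.3°) cos(12.5°) cos(26.25°) = 0.0535 + 0.8485 = 0.9020.
Top-of-atmosphere irradiance = S₀ cos θ_z = 1367 × 0.9020 = 1233.03 W/m².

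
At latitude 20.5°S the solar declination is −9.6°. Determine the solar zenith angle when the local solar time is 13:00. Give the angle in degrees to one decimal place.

Hour angle H = 15° × (13 − 12) = 15.00°.
cos θ_z = sin φ sin δ + cos φ cos δ cos H = (-0.3502)(-0.1668) + (0.9367)(0.9860)(0.9659) = 0.9505.
θ_z = arccos(0.9505) = 18.10°.

18.1°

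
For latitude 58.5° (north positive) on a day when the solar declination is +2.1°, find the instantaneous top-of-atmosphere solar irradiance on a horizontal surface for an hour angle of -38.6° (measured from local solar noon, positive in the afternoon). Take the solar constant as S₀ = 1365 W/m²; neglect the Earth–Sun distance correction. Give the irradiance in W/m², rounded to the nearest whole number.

600 W/m²

With φ = 58.5°, δ = 2.1°, H = -38.60°: sin φ sin δ = 0.0312, cos φ cos δ cos H = 0.4081, so cos θ_z = 0.4393.
Top-of-atmosphere irradiance = S₀ cos θ_z = 1365 × 0.4393 = 599.64 W/m².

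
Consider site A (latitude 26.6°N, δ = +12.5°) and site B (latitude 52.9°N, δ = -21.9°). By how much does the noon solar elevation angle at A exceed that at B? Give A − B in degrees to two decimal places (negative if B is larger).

A: 90° − |26.6 − (12.5)| = 75.90°.
B: 90° − |52.9 − (-21.9)| = 15.20°.
A − B = 75.90 − 15.20 = 60.70°.

+60.70°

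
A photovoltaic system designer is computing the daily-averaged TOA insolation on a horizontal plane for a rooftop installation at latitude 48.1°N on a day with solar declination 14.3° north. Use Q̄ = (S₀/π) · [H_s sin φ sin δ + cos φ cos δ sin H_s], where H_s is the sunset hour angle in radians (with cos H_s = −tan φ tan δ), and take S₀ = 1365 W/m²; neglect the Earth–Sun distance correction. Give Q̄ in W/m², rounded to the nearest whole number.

418 W/m²

−tan φ tan δ = −(1.1145)(0.2549) = -0.2841; H_s = arccos(-0.2841) = 106.51°. In radians, H_s = 1.8590.
H_s sin φ sin δ = 1.8590 × 0.7443 × 0.2470 = 0.3418.
cos φ cos δ sin H_s = 0.6678 × 0.9690 × 0.9588 = 0.6204.
Q̄ = (1365/π) × (0.3418 + 0.6204) = 434.49 × 0.9622 = 418.07 W/m².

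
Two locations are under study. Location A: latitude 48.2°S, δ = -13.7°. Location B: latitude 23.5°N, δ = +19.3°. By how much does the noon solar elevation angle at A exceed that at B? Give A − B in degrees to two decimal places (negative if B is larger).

A: 90° − |-48.2 − (-13.7)| = 55.50°.
B: 90° − |23.5 − (19.3)| = 85.80°.
A − B = 55.50 − 85.80 = -30.30°.

-30.30°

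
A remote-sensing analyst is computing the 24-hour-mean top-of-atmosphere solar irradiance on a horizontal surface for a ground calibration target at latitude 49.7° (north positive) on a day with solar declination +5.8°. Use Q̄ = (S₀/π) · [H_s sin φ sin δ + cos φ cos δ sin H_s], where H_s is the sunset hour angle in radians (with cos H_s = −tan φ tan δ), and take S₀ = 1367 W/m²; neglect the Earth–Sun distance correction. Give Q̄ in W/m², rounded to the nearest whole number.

335 W/m²

cos H_s = −tan(49.7°) · tan(5.8°) = -0.1198, so H_s = arccos(-0.1198) = 96.88°. In radians, H_s = 1.6909.
H_s sin φ sin δ = 1.6909 × 0.7627 × 0.1011 = 0.1304.
cos φ cos δ sin H_s = 0.6468 × 0.9949 × 0.9928 = 0.6389.
Q̄ = (1367/π) × (0.1304 + 0.6389) = 435.13 × 0.7693 = 334.75 W/m².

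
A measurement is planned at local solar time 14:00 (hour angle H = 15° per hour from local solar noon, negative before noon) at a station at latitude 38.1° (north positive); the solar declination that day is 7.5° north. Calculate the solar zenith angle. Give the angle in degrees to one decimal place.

40.9°

Hour angle H = 15° × (14 − 12) = 30.00°.
cos θ_z = sin φ sin δ + cos φ cos δ cos H = (0.6170)(0.1305) + (0.7869)(0.9914)(0.8660) = 0.7561.
θ_z = arccos(0.7561) = 40.88°.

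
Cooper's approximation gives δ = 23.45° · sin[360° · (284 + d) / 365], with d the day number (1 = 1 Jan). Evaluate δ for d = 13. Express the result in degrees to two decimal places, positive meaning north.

360 × (284 + 13) / 365 = 292.932°; sin(292.932°) = -0.9210.
δ = 23.45 × -0.9210 = -21.597° ≈ -21.60°.

-21.60°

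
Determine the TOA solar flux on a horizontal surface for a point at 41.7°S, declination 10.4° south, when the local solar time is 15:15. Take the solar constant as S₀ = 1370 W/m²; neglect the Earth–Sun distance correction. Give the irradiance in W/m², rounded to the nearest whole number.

Hour angle H = 15° × (15.25 − 12) = 48.75°.
With φ = -41.7°, δ = -10.4°, H = 48.75°: sin φ sin δ = 0.1201, cos φ cos δ cos H = 0.4842, so cos θ_z = 0.6043.
Top-of-atmosphere irradiance = S₀ cos θ_z = 1370 × 0.6043 = 827.89 W/m².

828 W/m²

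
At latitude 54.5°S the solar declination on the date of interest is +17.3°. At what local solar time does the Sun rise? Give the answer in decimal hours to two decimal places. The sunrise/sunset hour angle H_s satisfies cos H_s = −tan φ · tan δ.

cos H_s = −tan(-54.5°) · tan(17.3°) = 0.4367, so H_s = arccos(0.4367) = 64.11°.
Sunrise is at 12 − H_s/15 = 12 − 4.274 = 7.726 h local solar time.

7.73 h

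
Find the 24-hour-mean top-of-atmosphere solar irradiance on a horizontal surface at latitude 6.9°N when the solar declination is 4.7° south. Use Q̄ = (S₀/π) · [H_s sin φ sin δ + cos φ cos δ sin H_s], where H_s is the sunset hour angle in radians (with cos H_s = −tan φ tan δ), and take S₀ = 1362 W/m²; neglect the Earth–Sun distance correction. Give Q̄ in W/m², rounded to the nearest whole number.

422 W/m²

The sunset hour angle satisfies cos H_s = −tan φ tan δ = 0.0099, giving H_s = 89.43°. In radians, H_s = 1.5608.
H_s sin φ sin δ = 1.5608 × 0.1201 × -0.0819 = -0.0154.
cos φ cos δ sin H_s = 0.9928 × 0.9966 × 1.0000 = 0.9894.
Q̄ = (1362/π) × (-0.0154 + 0.9894) = 433.54 × 0.9740 = 422.27 W/m².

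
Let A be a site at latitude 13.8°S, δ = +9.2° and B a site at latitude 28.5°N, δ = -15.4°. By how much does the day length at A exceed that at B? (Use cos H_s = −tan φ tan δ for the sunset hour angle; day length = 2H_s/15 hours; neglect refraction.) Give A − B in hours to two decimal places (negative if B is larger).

+0.84 h

A: H_s = arccos(−tan -13.8° · tan 9.2°) = 87.72°, so 2H_s/15 = 11.6960 h.
B: H_s = arccos(−tan 28.5° · tan -15.4°) = 81.40°, so 2H_s/15 = 10.8533 h.
A − B = 11.6960 − 10.8533 = 0.8427 h.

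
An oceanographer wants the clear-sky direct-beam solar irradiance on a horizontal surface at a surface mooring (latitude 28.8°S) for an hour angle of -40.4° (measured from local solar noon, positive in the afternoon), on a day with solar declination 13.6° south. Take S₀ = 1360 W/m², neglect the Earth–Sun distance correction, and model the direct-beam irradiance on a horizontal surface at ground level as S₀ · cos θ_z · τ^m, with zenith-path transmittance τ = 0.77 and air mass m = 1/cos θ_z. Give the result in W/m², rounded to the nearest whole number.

cos θ_z = sin φ sin δ + cos φ cos δ cos H = (-0.4818)(-0.2351) + (0.8763)(0.9720)(0.7615) = 0.7619.
Air mass m = 1/cos θ_z = 1/0.7619 = 1.313; τ^m = 0.77^1.313 = 0.7095.
Surface direct beam = 1360 × 0.7619 × 0.7095 = 735.17 W/m².

735 W/m²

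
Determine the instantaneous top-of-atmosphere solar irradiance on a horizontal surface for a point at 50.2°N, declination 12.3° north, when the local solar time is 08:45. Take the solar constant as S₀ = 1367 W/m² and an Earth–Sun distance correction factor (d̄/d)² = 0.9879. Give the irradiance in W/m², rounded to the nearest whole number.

Hour angle H = 15° × (8.75 − 12) = -48.75°.
cos θ_z = sin(50.2°) sin(12.3°) + cos(50.2°) cos(12.3°) cos(-48.75°) = 0.1637 + 0.4124 = 0.5761.
Top-of-atmosphere irradiance = S₀ (d̄/d)² cos θ_z = 1367 × 0.9879 × 0.5761 = 778.00 W/m².

778 W/m²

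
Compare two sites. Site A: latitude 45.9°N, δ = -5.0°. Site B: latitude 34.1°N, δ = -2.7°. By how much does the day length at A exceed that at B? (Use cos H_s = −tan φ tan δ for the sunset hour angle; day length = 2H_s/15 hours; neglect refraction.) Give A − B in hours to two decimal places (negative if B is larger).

A: H_s = arccos(−tan 45.9° · tan -5.0°) = 84.82°, so 2H_s/15 = 11.3093 h.
B: H_s = arccos(−tan 34.1° · tan -2.7°) = 88.17°, so 2H_s/15 = 11.7560 h.
A − B = 11.3093 − 11.7560 = -0.4467 h.

-0.45 h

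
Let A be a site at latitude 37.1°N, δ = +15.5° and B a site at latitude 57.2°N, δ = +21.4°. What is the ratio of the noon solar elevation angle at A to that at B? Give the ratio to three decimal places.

A: 90° − |37.1 − (15.5)| = 68.40°.
B: 90° − |57.2 − (21.4)| = 54.20°.
Ratio A/B = 68.4000 / 54.2000 = 1.2620.

1.262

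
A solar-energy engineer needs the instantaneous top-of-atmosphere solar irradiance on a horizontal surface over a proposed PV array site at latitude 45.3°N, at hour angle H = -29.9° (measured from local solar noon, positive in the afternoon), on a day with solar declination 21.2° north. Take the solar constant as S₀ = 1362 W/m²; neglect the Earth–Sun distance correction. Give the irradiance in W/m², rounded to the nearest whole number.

cos θ_z = sin(45.3°) sin(21.2°) + cos(45.3°) cos(21.2°) cos(-29.90°) = 0.2570 + 0.5685 = 0.8255.
Top-of-atmosphere irradiance = S₀ cos θ_z = 1362 × 0.8255 = 1124.33 W/m².

1124 W/m²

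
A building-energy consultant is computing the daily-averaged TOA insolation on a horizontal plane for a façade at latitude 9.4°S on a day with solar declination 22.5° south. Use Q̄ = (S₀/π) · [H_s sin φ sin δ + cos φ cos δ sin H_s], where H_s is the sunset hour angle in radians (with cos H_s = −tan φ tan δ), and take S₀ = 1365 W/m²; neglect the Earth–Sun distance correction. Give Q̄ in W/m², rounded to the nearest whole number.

440 W/m²

−tan φ tan δ = −(-0.1655)(-0.4142) = -0.0686; H_s = arccos(-0.0686) = 93.93°. In radians, H_s = 1.6394.
H_s sin φ sin δ = 1.6394 × -0.1633 × -0.3827 = 0.1025.
cos φ cos δ sin H_s = 0.9866 × 0.9239 × 0.9976 = 0.9093.
Q̄ = (1365/π) × (0.1025 + 0.9093) = 434.49 × 1.0118 = 439.62 W/m².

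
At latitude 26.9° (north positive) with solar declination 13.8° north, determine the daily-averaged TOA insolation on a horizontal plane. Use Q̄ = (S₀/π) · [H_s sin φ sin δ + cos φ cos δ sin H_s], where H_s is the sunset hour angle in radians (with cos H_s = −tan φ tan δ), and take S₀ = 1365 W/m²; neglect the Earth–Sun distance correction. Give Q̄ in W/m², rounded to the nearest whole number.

−tan φ tan δ = −(0.5073)(0.2456) = -0.1246; H_s = arccos(-0.1246) = 97.16°. In radians, H_s = 1.6958.
H_s sin φ sin δ = 1.6958 × 0.4524 × 0.2385 = 0.1830.
cos φ cos δ sin H_s = 0.8918 × 0.9711 × 0.9922 = 0.8593.
Q̄ = (1365/π) × (0.1830 + 0.8593) = 434.49 × 1.0423 = 452.87 W/m².

453 W/m²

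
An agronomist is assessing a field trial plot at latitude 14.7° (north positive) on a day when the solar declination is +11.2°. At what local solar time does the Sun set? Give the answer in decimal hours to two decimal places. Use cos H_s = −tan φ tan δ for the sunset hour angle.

−tan φ tan δ = −(0.2623)(0.1980) = -0.0519; H_s = arccos(-0.0519) = 92.97°.
Sunset is at 12 + H_s/15 = 12 + 6.198 = 18.198 h local solar time.

18.20 h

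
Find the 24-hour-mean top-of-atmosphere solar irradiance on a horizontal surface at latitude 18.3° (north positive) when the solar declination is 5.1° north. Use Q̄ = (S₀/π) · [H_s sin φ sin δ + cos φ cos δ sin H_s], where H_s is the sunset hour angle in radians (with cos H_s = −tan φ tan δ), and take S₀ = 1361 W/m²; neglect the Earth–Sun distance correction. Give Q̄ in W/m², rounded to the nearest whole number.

429 W/m²

The sunset hour angle satisfies cos H_s = −tan φ tan δ = -0.0295, giving H_s = 91.69°. In radians, H_s = 1.6003.
H_s sin φ sin δ = 1.6003 × 0.3140 × 0.0889 = 0.0447.
cos φ cos δ sin H_s = 0.9494 × 0.9960 × 0.9996 = 0.9452.
Q̄ = (1361/π) × (0.0447 + 0.9452) = 433.22 × 0.9899 = 428.84 W/m².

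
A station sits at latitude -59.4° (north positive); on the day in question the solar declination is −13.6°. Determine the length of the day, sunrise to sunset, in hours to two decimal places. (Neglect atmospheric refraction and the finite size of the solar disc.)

15.22 hours

cos H_s = −tan(-59.4°) · tan(-13.6°) = -0.4091, so H_s = arccos(-0.4091) = 114.15°.
Day length = 2 H_s / 15° h⁻¹ = 228.30° / 15 = 15.220 h.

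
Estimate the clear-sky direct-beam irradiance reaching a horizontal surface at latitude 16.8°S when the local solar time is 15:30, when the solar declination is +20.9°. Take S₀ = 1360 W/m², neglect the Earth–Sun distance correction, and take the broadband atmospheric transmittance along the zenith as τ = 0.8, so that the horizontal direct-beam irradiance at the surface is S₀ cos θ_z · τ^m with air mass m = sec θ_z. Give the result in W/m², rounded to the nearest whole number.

Hour angle H = 15° × (15.5 − 12) = 52.50°.
cos θ_z = sin φ sin δ + cos φ cos δ cos H = (-0.2890)(0.3567) + (0.9573)(0.9342)(0.6088) = 0.4414.
Air mass m = 1/cos θ_z = 1/0.4414 = 2.266; τ^m = 0.8^2.266 = 0.6031.
Surface direct beam = 1360 × 0.4414 × 0.6031 = 362.04 W/m².

362 W/m²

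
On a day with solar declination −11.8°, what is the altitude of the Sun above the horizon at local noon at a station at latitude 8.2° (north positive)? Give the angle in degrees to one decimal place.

At local solar noon the hour angle is zero, so the elevation is 90° − |φ − δ| = 90° − |8.2° − (-11.8°)| = 90° − 20.0° = 70.0°.

70.0°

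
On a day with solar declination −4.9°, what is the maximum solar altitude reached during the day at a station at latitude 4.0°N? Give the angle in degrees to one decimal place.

At local solar noon the hour angle is zero, so the elevation is 90° − |φ − δ| = 90° − |4.0° − (-4.9°)| = 90° − 8.9° = 81.1°.

81.1°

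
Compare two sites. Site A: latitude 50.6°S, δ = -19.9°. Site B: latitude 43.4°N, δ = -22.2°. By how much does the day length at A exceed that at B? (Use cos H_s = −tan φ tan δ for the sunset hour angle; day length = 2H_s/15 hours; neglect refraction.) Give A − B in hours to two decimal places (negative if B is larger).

+6.51 h

A: H_s = arccos(−tan -50.6° · tan -19.9°) = 116.15°, so 2H_s/15 = 15.4867 h.
B: H_s = arccos(−tan 43.4° · tan -22.2°) = 67.30°, so 2H_s/15 = 8.9733 h.
A − B = 15.4867 − 8.9733 = 6.5134 h.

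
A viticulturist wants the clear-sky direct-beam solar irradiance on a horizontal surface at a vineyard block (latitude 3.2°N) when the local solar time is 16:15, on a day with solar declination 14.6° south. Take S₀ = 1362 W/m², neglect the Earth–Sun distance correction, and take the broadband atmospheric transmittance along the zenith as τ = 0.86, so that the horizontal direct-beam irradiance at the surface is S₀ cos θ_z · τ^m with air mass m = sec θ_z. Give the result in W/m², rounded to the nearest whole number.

Hour angle H = 15° × (16.25 − 12) = 63.75°.
cos θ_z = sin(3.2°) sin(-14.6°) + cos(3.2°) cos(-14.6°) cos(63.75°) = -0.0141 + 0.4273 = 0.4132.
Air mass m = 1/cos θ_z = 1/0.4132 = 2.420; τ^m = 0.86^2.420 = 0.6942.
Surface direct beam = 1362 × 0.4132 × 0.6942 = 390.68 W/m².

391 W/m²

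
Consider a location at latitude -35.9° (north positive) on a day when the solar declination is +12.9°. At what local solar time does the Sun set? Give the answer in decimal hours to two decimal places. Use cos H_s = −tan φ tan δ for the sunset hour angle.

cos H_s = −tan(-35.9°) · tan(12.9°) = 0.1658, so H_s = arccos(0.1658) = 80.46°.
Sunset is at 12 + H_s/15 = 12 + 5.364 = 17.364 h local solar time.

17.36 h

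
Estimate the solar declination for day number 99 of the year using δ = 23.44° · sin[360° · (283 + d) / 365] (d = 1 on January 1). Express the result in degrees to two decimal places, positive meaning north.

+6.76°

360 × (283 + 99) / 365 = 376.767°; sin(376.767°) = 0.2885.
δ = 23.44 × 0.2885 = 6.762° ≈ +6.76°.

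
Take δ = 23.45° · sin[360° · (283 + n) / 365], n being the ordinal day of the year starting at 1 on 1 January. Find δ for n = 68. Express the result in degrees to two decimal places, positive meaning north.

-5.60°

360 × (283 + 68) / 365 = 346.192°; sin(346.192°) = -0.2387.
δ = 23.45 × -0.2387 = -5.598° ≈ -5.60°.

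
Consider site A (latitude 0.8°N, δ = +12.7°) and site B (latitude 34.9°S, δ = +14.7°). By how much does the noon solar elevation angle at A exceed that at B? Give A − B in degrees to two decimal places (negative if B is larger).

A: 90° − |0.8 − (12.7)| = 78.10°.
B: 90° − |-34.9 − (14.7)| = 40.40°.
A − B = 78.10 − 40.40 = 37.70°.

+37.70°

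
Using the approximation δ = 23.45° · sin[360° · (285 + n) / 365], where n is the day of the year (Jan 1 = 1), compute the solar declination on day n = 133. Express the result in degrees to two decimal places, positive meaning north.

+18.55°

360 × (285 + 133) / 365 = 412.274°; sin(412.274°) = 0.7909.
δ = 23.45 × 0.7909 = 18.547° ≈ +18.55°.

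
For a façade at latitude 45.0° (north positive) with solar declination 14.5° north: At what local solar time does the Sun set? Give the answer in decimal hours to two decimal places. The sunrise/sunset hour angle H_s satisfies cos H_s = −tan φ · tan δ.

19.00 h

The sunset hour angle satisfies cos H_s = −tan φ tan δ = -0.2586, giving H_s = 104.99°.
Sunset is at 12 + H_s/15 = 12 + 6.999 = 18.999 h local solar time.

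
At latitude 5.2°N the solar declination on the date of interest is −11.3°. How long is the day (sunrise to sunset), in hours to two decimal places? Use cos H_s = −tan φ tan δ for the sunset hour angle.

11.86 hours

−tan φ tan δ = −(0.0910)(-0.1998) = 0.0182; H_s = arccos(0.0182) = 88.96°.
Day length = 2 H_s / 15° h⁻¹ = 177.92° / 15 = 11.861 h.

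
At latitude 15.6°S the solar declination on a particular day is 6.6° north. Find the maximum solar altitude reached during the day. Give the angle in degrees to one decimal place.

67.8°

At local solar noon the hour angle is zero, so the elevation is 90° − |φ − δ| = 90° − |-15.6° − (6.6°)| = 90° − 22.2° = 67.8°.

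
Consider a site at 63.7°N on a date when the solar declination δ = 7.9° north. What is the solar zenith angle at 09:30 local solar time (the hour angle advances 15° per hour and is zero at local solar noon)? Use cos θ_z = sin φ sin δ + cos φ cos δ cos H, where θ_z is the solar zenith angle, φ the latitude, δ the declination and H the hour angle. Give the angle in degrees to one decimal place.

61.9°

Hour angle H = 15° × (9.5 − 12) = -37.50°.
With φ = 63.7°, δ = 7.9°, H = -37.50°: sin φ sin δ = 0.1232, cos φ cos δ cos H = 0.3482, so cos θ_z = 0.4714.
θ_z = arccos(0.4714) = 61.87°.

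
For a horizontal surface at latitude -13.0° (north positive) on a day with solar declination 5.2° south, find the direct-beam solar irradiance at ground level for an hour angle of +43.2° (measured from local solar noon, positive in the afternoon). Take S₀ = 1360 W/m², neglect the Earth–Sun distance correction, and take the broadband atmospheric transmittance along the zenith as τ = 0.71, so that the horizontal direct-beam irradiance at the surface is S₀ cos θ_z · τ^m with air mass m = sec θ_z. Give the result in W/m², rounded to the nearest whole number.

With φ = -13.0°, δ = -5.2°, H = 43.20°: sin φ sin δ = 0.0204, cos φ cos δ cos H = 0.7074, so cos θ_z = 0.7278.
Air mass m = 1/cos θ_z = 1/0.7278 = 1.374; τ^m = 0.71^1.374 = 0.6246.
Surface direct beam = 1360 × 0.7278 × 0.6246 = 618.23 W/m².

618 W/m²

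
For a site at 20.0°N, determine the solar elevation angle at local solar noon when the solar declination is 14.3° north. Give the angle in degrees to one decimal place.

84.3°

At local solar noon the hour angle is zero, so the elevation is 90° − |φ − δ| = 90° − |20.0° − (14.3°)| = 90° − 5.7° = 84.3°.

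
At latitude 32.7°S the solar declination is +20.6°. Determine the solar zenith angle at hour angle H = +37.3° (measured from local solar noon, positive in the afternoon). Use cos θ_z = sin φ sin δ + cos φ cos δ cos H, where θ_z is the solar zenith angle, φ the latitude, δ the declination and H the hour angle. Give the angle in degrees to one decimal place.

cos θ_z = sin(-32.7°) sin(20.6°) + cos(-32.7°) cos(20.6°) cos(37.30°) = -0.1901 + 0.6266 = 0.4365.
θ_z = arccos(0.4365) = 64.12°.

64.1°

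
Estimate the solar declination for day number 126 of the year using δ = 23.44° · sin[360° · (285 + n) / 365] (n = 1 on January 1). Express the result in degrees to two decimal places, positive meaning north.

360 × (285 + 126) / 365 = 405.370°; sin(405.370°) = 0.7117.
δ = 23.44 × 0.7117 = 16.682° ≈ +16.68°.

+16.68°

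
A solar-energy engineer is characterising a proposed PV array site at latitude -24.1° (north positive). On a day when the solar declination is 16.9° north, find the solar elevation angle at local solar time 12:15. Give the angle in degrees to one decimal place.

Hour angle H = 15° × (12.25 − 12) = 3.75°.
cos θ_z = sin φ sin δ + cos φ cos δ cos H = (-0.4083)(0.2907) + (0.9128)(0.9568)(0.9979) = 0.7528.
θ_z = arccos(0.7528) = 41.17°, so the elevation is 90° − 41.17° = 48.83°.

48.8°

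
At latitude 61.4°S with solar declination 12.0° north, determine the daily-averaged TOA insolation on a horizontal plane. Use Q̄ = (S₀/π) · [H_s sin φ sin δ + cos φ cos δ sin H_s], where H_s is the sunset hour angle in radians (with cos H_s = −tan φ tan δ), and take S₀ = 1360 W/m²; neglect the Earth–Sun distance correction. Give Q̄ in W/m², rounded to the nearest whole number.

cos H_s = −tan(-61.4°) · tan(12.0°) = 0.3899, so H_s = arccos(0.3899) = 67.05°. In radians, H_s = 1.1702.
H_s sin φ sin δ = 1.1702 × -0.8780 × 0.2079 = -0.2136.
cos φ cos δ sin H_s = 0.4787 × 0.9781 × 0.9208 = 0.4311.
Q̄ = (1360/π) × (-0.2136 + 0.4311) = 432.90 × 0.2175 = 94.16 W/m².

94 W/m²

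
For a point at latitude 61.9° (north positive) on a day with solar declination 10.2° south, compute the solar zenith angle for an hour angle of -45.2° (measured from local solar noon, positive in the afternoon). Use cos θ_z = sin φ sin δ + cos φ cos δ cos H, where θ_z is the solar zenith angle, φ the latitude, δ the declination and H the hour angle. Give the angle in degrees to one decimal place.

cos θ_z = sin(61.9°) sin(-10.2°) + cos(61.9°) cos(-10.2°) cos(-45.20°) = -0.1562 + 0.3266 = 0.1704.
θ_z = arccos(0.1704) = 80.19°.

80.2°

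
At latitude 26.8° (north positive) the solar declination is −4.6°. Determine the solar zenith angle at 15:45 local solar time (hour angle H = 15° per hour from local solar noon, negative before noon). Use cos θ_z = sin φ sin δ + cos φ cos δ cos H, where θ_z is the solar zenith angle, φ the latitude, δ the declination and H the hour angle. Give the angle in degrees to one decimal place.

Hour angle H = 15° × (15.75 − 12) = 56.25°.
cos θ_z = sin(26.8°) sin(-4.6°) + cos(26.8°) cos(-4.6°) cos(56.25°) = -0.0362 + 0.4943 = 0.4581.
θ_z = arccos(0.4581) = 62.74°.

62.7°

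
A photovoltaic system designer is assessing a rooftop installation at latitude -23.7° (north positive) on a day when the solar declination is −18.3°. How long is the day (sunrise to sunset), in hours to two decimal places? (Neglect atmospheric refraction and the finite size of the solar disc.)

13.11 hours

−tan φ tan δ = −(-0.4390)(-0.3307) = -0.1452; H_s = arccos(-0.1452) = 98.35°.
Day length = 2 H_s / 15° h⁻¹ = 196.70° / 15 = 13.113 h.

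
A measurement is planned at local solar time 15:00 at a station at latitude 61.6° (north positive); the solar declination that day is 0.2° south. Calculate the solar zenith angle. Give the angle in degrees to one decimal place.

Hour angle H = 15° × (15 − 12) = 45.00°.
cos θ_z = sin(61.6°) sin(-0.2°) + cos(61.6°) cos(-0.2°) cos(45.00°) = -0.0031 + 0.3363 = 0.3332.
θ_z = arccos(0.3332) = 70.54°.

70.5°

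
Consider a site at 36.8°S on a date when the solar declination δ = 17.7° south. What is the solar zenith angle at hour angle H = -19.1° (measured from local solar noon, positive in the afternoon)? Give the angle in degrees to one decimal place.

25.5°

cos θ_z = sin(-36.8°) sin(-17.7°) + cos(-36.8°) cos(-17.7°) cos(-19.10°) = 0.1821 + 0.7208 = 0.9029.
θ_z = arccos(0.9029) = 25.46°.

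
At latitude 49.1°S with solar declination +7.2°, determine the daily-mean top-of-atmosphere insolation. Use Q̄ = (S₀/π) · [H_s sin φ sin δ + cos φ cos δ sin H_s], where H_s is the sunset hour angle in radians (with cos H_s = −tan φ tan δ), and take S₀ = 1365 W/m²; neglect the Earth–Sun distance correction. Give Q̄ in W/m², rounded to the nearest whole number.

221 W/m²

−tan φ tan δ = −(-1.1544)(0.1263) = 0.1458; H_s = arccos(0.1458) = 81.62°. In radians, H_s = 1.4245.
H_s sin φ sin δ = 1.4245 × -0.7559 × 0.1253 = -0.1349.
cos φ cos δ sin H_s = 0.6547 × 0.9921 × 0.9893 = 0.6426.
Q̄ = (1365/π) × (-0.1349 + 0.6426) = 434.49 × 0.5077 = 220.59 W/m².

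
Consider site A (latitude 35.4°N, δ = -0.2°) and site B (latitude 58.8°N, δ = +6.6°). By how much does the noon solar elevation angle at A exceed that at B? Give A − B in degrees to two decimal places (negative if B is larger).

A: 90° − |35.4 − (-0.2)| = 54.40°.
B: 90° − |58.8 − (6.6)| = 37.80°.
A − B = 54.40 − 37.80 = 16.60°.

+16.60°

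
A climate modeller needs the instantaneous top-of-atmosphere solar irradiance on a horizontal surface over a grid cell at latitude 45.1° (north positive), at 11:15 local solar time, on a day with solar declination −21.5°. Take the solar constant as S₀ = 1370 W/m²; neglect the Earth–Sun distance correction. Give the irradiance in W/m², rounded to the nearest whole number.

Hour angle H = 15° × (11.25 − 12) = -11.25°.
cos θ_z = sin φ sin δ + cos φ cos δ cos H = (0.7083)(-0.3665) + (0.7059)(0.9304)(0.9808) = 0.3846.
Top-of-atmosphere irradiance = S₀ cos θ_z = 1370 × 0.3846 = 526.90 W/m².

527 W/m²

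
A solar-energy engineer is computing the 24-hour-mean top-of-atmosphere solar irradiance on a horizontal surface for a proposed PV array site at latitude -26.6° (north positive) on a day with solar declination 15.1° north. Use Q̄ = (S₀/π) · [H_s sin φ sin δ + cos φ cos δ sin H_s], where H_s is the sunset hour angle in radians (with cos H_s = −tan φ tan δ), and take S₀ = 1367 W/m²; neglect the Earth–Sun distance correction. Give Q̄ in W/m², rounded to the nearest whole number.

−tan φ tan δ = −(-0.5008)(0.2698) = 0.1351; H_s = arccos(0.1351) = 82.24°. In radians, H_s = 1.4354.
H_s sin φ sin δ = 1.4354 × -0.4478 × 0.2605 = -0.1674.
cos φ cos δ sin H_s = 0.8942 × 0.9655 × 0.9908 = 0.8554.
Q̄ = (1367/π) × (-0.1674 + 0.8554) = 435.13 × 0.6880 = 299.37 W/m².

299 W/m²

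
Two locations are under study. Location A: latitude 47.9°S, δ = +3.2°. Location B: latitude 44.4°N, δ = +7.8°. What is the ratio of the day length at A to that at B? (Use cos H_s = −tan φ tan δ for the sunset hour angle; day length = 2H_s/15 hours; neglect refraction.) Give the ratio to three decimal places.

A: H_s = arccos(−tan -47.9° · tan 3.2°) = 86.45°, so 2H_s/15 = 11.5267 h.
B: H_s = arccos(−tan 44.4° · tan 7.8°) = 97.71°, so 2H_s/15 = 13.0280 h.
Ratio A/B = 11.5267 / 13.0280 = 0.8848.

0.885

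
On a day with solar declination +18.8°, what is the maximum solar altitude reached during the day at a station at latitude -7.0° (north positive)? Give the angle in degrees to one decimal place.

64.2°

At local solar noon the hour angle is zero, so the elevation is 90° − |φ − δ| = 90° − |-7.0° − (18.8°)| = 90° − 25.8° = 64.2°.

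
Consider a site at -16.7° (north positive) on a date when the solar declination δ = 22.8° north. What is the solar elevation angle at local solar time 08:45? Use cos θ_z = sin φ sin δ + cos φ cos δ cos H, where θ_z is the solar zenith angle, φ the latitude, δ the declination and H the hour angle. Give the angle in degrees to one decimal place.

Hour angle H = 15° × (8.75 − 12) = -48.75°.
With φ = -16.7°, δ = 22.8°, H = -48.75°: sin φ sin δ = -0.1114, cos φ cos δ cos H = 0.5822, so cos θ_z = 0.4708.
θ_z = arccos(0.4708) = 61.91°, so the elevation is 90° − 61.91° = 28.09°.

28.1°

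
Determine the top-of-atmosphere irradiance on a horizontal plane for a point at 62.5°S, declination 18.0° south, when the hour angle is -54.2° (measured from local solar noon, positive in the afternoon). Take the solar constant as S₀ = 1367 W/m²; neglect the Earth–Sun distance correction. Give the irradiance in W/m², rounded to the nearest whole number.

cos θ_z = sin(-62.5°) sin(-18.0°) + cos(-62.5°) cos(-18.0°) cos(-54.20°) = 0.2741 + 0.2569 = 0.5310.
Top-of-atmosphere irradiance = S₀ cos θ_z = 1367 × 0.5310 = 725.88 W/m².

726 W/m²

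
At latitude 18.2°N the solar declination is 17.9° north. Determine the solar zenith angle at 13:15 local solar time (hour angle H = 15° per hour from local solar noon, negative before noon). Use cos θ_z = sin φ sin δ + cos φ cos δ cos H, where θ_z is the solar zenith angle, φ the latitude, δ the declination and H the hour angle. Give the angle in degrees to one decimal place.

17.8°

Hour angle H = 15° × (13.25 − 12) = 18.75°.
cos θ_z = sin φ sin δ + cos φ cos δ cos H = (0.3123)(0.3074) + (0.9500)(0.9516)(0.9469) = 0.9520.
θ_z = arccos(0.9520) = 17.82°.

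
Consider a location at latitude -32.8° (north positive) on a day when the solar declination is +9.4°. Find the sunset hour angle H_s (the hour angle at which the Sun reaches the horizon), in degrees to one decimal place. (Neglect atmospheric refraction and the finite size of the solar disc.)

−tan φ tan δ = −(-0.6445)(0.1655) = 0.1067; H_s = arccos(0.1067) = 83.87°.

83.9°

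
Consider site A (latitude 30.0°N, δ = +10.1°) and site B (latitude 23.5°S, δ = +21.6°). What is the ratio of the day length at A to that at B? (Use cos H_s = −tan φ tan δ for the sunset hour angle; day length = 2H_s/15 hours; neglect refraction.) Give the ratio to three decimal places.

A: H_s = arccos(−tan 30.0° · tan 10.1°) = 95.90°, so 2H_s/15 = 12.7867 h.
B: H_s = arccos(−tan -23.5° · tan 21.6°) = 80.09°, so 2H_s/15 = 10.6787 h.
Ratio A/B = 12.7867 / 10.6787 = 1.1974.

1.197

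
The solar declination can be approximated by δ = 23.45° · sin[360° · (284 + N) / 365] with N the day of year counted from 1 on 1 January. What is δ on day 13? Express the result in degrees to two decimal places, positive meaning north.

-21.60°

360 × (284 + 13) / 365 = 292.932°; sin(292.932°) = -0.9210.
δ = 23.45 × -0.9210 = -21.597° ≈ -21.60°.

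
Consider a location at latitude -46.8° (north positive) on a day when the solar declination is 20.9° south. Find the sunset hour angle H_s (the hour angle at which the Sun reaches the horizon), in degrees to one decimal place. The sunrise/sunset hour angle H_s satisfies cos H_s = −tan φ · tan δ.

114.0°

The sunset hour angle satisfies cos H_s = −tan φ tan δ = -0.4066, giving H_s = 113.99°.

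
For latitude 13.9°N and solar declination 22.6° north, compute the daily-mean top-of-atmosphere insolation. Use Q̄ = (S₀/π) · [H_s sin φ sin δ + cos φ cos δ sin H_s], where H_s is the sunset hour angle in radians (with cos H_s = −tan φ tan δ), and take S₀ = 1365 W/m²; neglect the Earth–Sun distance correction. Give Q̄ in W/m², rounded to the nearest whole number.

−tan φ tan δ = −(0.2475)(0.4163) = -0.1030; H_s = arccos(-0.1030) = 95.91°. In radians, H_s = 1.6739.
H_s sin φ sin δ = 1.6739 × 0.2402 × 0.3843 = 0.1545.
cos φ cos δ sin H_s = 0.9707 × 0.9232 × 0.9947 = 0.8914.
Q̄ = (1365/π) × (0.1545 + 0.8914) = 434.49 × 1.0459 = 454.43 W/m².

454 W/m²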